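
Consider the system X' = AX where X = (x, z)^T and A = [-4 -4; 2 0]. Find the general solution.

Coefficient matrix A = [[-4, -4], [2, 0]].
Characteristic polynomial det(A - λI) = λ^2 + 4λ + 8 = 0.
Eigenvalues λ = -2 ± 2i (complex conjugate pair).
For λ=-2+2i: an eigenvector is (-1,1) - i(-1,0) = (-1 + i, 1).
A real fundamental pair from Re and Im of e^((-2+2i)t)v: X_1 = e^(-2t)(cos(2t)·(-1,1) + sin(2t)·(-1,0)), X_2 = e^(-2t)(sin(2t)·(-1,1) - cos(2t)·(-1,0)).
General solution: c_1X_1 + c_2X_2.

x(t) = -c_1e^(-2t)sin(2t) - c_1e^(-2t)cos(2t) - c_2e^(-2t)sin(2t) + c_2e^(-2t)cos(2t), z(t) = c_1e^(-2t)cos(2t) + c_2e^(-2t)sin(2t)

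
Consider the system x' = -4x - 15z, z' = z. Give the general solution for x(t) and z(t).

Coefficient matrix A = [[-4, -15], [0, 1]].
Characteristic polynomial det(A - λI) = λ^2 + 3λ - 4 = 0.
Eigenvalues λ = 1, -4.
For λ=1: (A-λI) row 1 is [-5, -15], so an eigenvector is (3, -1).
For λ=-4: (A-λI) row 1 is [0, -15], so an eigenvector is (-1, 0).
General solution: K_1e^(t)(3,-1) + K_2e^(-4t)(-1,0).

x(t) = 3K_1e^(t) - K_2e^(-4t), z(t) = -K_1e^(t)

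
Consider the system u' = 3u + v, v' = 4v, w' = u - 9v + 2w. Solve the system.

Coefficient matrix A = [[3, 1, 0], [0, 4, 0], [1, -9, 2]].
det(A - λI) = 0 gives eigenvalues λ = 2, 3, 4.
For λ=2: eigenvector (0,0,-1).
For λ=3: eigenvector (1,0,1).
For λ=4: eigenvector (1,1,-4).
General solution: C_1e^(2t)(0,0,-1) + C_2e^(3t)(1,0,1) + C_3e^(4t)(1,1,-4).

u(t) = C_2e^(3t) + C_3e^(4t), v(t) = C_3e^(4t), w(t) = -C_1e^(2t) + C_2e^(3t) - 4C_3e^(4t)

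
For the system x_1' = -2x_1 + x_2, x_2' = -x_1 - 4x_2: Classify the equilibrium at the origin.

A = [[-2,1],[-1,-4]]; det(A-λI) = λ^2 + 6λ + 9.
repeated λ = -3 with a single eigenvector.

stable improper node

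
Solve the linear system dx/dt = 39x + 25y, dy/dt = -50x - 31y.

Coefficient matrix A = [[39, 25], [-50, -31]].
Characteristic polynomial det(A - λI) = λ^2 - 8λ + 41 = 0.
Eigenvalues λ = 4 ± 5i (complex conjugate pair).
For λ=4+5i: an eigenvector is (2,-3) - i(-1,1) = (2 + i, -3 - i).
A real fundamental pair from Re and Im of e^((4+5i)t)v: X_1 = e^(4t)(cos(5t)·(2,-3) + sin(5t)·(-1,1)), X_2 = e^(4t)(sin(5t)·(2,-3) - cos(5t)·(-1,1)).
General solution: c_1X_1 + c_2X_2.

x(t) = -c_1e^(4t)sin(5t) + 2c_1e^(4t)cos(5t) + 2c_2e^(4t)sin(5t) + c_2e^(4t)cos(5t), y(t) = c_1e^(4t)sin(5t) - 3c_1e^(4t)cos(5t) - 3c_2e^(4t)sin(5t) - c_2e^(4t)cos(5t)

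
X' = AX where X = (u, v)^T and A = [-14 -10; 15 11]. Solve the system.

u(t) = K_1e^(-4t) + 2K_2e^(t), v(t) = -K_1e^(-4t) - 3K_2e^(t)

Coefficient matrix A = [[-14, -10], [15, 11]].
Characteristic polynomial det(A - λI) = λ^2 + 3λ - 4 = 0.
Eigenvalues λ = -4, 1.
For λ=-4: (A-λI) row 1 is [-10, -10], so an eigenvector is (1, -1).
For λ=1: (A-λI) row 1 is [-15, -10], so an eigenvector is (2, -3).
General solution: K_1e^(-4t)(1,-1) + K_2e^(t)(2,-3).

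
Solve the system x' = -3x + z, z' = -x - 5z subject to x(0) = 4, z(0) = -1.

x(t) = 3te^(-4t) + 4e^(-4t), z(t) = -3te^(-4t) - e^(-4t)

Coefficient matrix A = [[-3, 1], [-1, -5]].
Characteristic polynomial det(A - λI) = λ^2 + 8λ + 16 = 0.
Single eigenvalue λ = -4 with algebraic multiplicity 2.
Eigenvector v = (1,-1); generalized eigenvector w with (A-λI)w=v is (3,-2).
General solution: e^(-4t)[K_1·v + K_2·(t·v + w)].
Applying x(0)=4, z(0)=-1 gives K_1=-5, K_2=3.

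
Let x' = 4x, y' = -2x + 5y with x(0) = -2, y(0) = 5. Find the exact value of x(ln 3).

-162

A = [[4,0],[-2,5]]; eigenvalues λ = 5, 4.
Eigenvectors: (0,1) for λ=5, (1,2) for λ=4.
From the initial condition, c_1 = 9, c_2 = -2.
x(ln 3) = (9)(3^5)(0) + (-2)(3^4)(1) = -162.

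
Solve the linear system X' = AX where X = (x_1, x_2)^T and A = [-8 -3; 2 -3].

x_1(t) = -3c_1e^(-6t) - c_2e^(-5t), x_2(t) = 2c_1e^(-6t) + c_2e^(-5t)

Coefficient matrix A = [[-8, -3], [2, -3]].
Characteristic polynomial det(A - λI) = λ^2 + 11λ + 30 = 0.
Eigenvalues λ = -6, -5.
For λ=-6: (A-λI) row 1 is [-2, -3], so an eigenvector is (-3, 2).
For λ=-5: (A-λI) row 1 is [-3, -3], so an eigenvector is (-1, 1).
General solution: c_1e^(-6t)(-3,2) + c_2e^(-5t)(-1,1).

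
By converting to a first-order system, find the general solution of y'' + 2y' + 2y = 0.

Let x_1 = y, x_2 = y'. Then x_1' = x_2 and x_2' = -2x_1 - 2x_2.
A = [[0,1],[-2,-2]]; det(A-λI) = λ^2 + 2λ + 2.
Eigenvalues λ = -1 ± i.

y(t) = C_1e^(-t)cos(t) + C_2e^(-t)sin(t)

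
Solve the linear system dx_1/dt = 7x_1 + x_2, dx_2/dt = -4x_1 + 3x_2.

Coefficient matrix A = [[7, 1], [-4, 3]].
Characteristic polynomial det(A - λI) = λ^2 - 10λ + 25 = 0.
Single eigenvalue λ = 5 with algebraic multiplicity 2.
Eigenvector v = (1,-2); generalized eigenvector w with (A-λI)w=v is (-1,3).
General solution: e^(5t)[c_1·v + c_2·(t·v + w)].

x_1(t) = c_1e^(5t) + c_2te^(5t) - c_2e^(5t), x_2(t) = -2c_1e^(5t) - 2c_2te^(5t) + 3c_2e^(5t)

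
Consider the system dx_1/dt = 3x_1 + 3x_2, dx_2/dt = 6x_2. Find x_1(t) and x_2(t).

Coefficient matrix A = [[3, 3], [0, 6]].
Characteristic polynomial det(A - λI) = λ^2 - 9λ + 18 = 0.
Eigenvalues λ = 3, 6.
For λ=3: (A-λI) row 1 is [0, 3], so an eigenvector is (1, 0).
For λ=6: (A-λI) row 1 is [-3, 3], so an eigenvector is (-1, -1).
General solution: K_1e^(3t)(1,0) + K_2e^(6t)(-1,-1).

x_1(t) = K_1e^(3t) - K_2e^(6t), x_2(t) = -K_2e^(6t)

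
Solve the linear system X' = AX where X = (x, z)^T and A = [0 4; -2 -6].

Coefficient matrix A = [[0, 4], [-2, -6]].
Characteristic polynomial det(A - λI) = λ^2 + 6λ + 8 = 0.
Eigenvalues λ = -2, -4.
For λ=-2: (A-λI) row 1 is [2, 4], so an eigenvector is (2, -1).
For λ=-4: (A-λI) row 1 is [4, 4], so an eigenvector is (-1, 1).
General solution: C_1e^(-2t)(2,-1) + C_2e^(-4t)(-1,1).

x(t) = 2C_1e^(-2t) - C_2e^(-4t), z(t) = -C_1e^(-2t) + C_2e^(-4t)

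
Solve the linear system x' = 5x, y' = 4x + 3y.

x(t) = -c_1e^(5t), y(t) = -2c_1e^(5t) + c_2e^(3t)

Coefficient matrix A = [[5, 0], [4, 3]].
Characteristic polynomial det(A - λI) = λ^2 - 8λ + 15 = 0.
Eigenvalues λ = 5, 3.
For λ=5: (A-λI) row 2 is [4, -2], so an eigenvector is (-1, -2).
For λ=3: (A-λI) row 1 is [2, 0], so an eigenvector is (0, 1).
General solution: c_1e^(5t)(-1,-2) + c_2e^(3t)(0,1).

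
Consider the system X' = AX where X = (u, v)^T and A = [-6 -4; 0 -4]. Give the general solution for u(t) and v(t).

u(t) = -2K_1e^(-4t) + K_2e^(-6t), v(t) = K_1e^(-4t)

Coefficient matrix A = [[-6, -4], [0, -4]].
Characteristic polynomial det(A - λI) = λ^2 + 10λ + 24 = 0.
Eigenvalues λ = -4, -6.
For λ=-4: (A-λI) row 1 is [-2, -4], so an eigenvector is (-2, 1).
For λ=-6: (A-λI) row 1 is [0, -4], so an eigenvector is (1, 0).
General solution: K_1e^(-4t)(-2,1) + K_2e^(-6t)(1,0).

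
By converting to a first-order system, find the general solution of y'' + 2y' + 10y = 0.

y(t) = c_1e^(-t)cos(3t) + c_2e^(-t)sin(3t)

Let x_1 = y, x_2 = y'. Then x_1' = x_2 and x_2' = -10x_1 - 2x_2.
A = [[0,1],[-10,-2]]; det(A-λI) = λ^2 + 2λ + 10.
Eigenvalues λ = -1 ± 3i.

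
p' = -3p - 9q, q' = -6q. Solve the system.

p(t) = -C_1e^(-3t) - 3C_2e^(-6t), q(t) = -C_2e^(-6t)

Coefficient matrix A = [[-3, -9], [0, -6]].
Characteristic polynomial det(A - λI) = λ^2 + 9λ + 18 = 0.
Eigenvalues λ = -3, -6.
For λ=-3: (A-λI) row 1 is [0, -9], so an eigenvector is (-1, 0).
For λ=-6: (A-λI) row 1 is [3, -9], so an eigenvector is (-3, -1).
General solution: C_1e^(-3t)(-1,0) + C_2e^(-6t)(-3,-1).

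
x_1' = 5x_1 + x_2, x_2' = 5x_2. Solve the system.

x_1(t) = -C_1e^(5t) - C_2te^(5t) + 3C_2e^(5t), x_2(t) = -C_2e^(5t)

Coefficient matrix A = [[5, 1], [0, 5]].
Characteristic polynomial det(A - λI) = λ^2 - 10λ + 25 = 0.
Single eigenvalue λ = 5 with algebraic multiplicity 2.
Eigenvector v = (-1,0); generalized eigenvector w with (A-λI)w=v is (3,-1).
General solution: e^(5t)[C_1·v + C_2·(t·v + w)].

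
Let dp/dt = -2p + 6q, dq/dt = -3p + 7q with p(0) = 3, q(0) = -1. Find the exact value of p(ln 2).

A = [[-2,6],[-3,7]]; eigenvalues λ = 1, 4.
Eigenvectors: (2,1) for λ=1, (-1,-1) for λ=4.
From the initial condition, c_1 = 4, c_2 = 5.
p(ln 2) = (4)(2^1)(2) + (5)(2^4)(-1) = -64.

-64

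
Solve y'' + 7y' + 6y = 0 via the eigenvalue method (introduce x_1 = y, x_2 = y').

y(t) = C_1e^(-t) + C_2e^(-6t)

Let x_1 = y, x_2 = y'. Then x_1' = x_2 and x_2' = -6x_1 - 7x_2.
A = [[0,1],[-6,-7]]; det(A-λI) = λ^2 + 7λ + 6.
Eigenvalues λ = -1, -6 with eigenvectors (1,-1), (1,-6).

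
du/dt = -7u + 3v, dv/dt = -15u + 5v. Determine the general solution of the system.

Coefficient matrix A = [[-7, 3], [-15, 5]].
Characteristic polynomial det(A - λI) = λ^2 + 2λ + 10 = 0.
Eigenvalues λ = -1 ± 3i (complex conjugate pair).
For λ=-1+3i: an eigenvector is (0,-1) - i(-1,-2) = (0 + i, -1 + 2i).
A real fundamental pair from Re and Im of e^((-1+3i)t)v: X_1 = e^(-t)(cos(3t)·(0,-1) + sin(3t)·(-1,-2)), X_2 = e^(-t)(sin(3t)·(0,-1) - cos(3t)·(-1,-2)).
General solution: c_1X_1 + c_2X_2.

u(t) = -c_1e^(-t)sin(3t) + c_2e^(-t)cos(3t), v(t) = -2c_1e^(-t)sin(3t) - c_1e^(-t)cos(3t) - c_2e^(-t)sin(3t) + 2c_2e^(-t)cos(3t)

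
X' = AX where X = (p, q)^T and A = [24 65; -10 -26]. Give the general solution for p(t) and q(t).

p(t) = 2C_1e^(-t)sin(5t) + 3C_1e^(-t)cos(5t) + 3C_2e^(-t)sin(5t) - 2C_2e^(-t)cos(5t), q(t) = -C_1e^(-t)sin(5t) - C_1e^(-t)cos(5t) - C_2e^(-t)sin(5t) + C_2e^(-t)cos(5t)

Coefficient matrix A = [[24, 65], [-10, -26]].
Characteristic polynomial det(A - λI) = λ^2 + 2λ + 26 = 0.
Eigenvalues λ = -1 ± 5i (complex conjugate pair).
For λ=-1+5i: an eigenvector is (3,-1) - i(2,-1) = (3 - 2i, -1 + i).
A real fundamental pair from Re and Im of e^((-1+5i)t)v: X_1 = e^(-t)(cos(5t)·(3,-1) + sin(5t)·(2,-1)), X_2 = e^(-t)(sin(5t)·(3,-1) - cos(5t)·(2,-1)).
General solution: C_1X_1 + C_2X_2.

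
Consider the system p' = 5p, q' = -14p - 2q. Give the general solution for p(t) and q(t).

Coefficient matrix A = [[5, 0], [-14, -2]].
Characteristic polynomial det(A - λI) = λ^2 - 3λ - 10 = 0.
Eigenvalues λ = 5, -2.
For λ=5: (A-λI) row 2 is [-14, -7], so an eigenvector is (1, -2).
For λ=-2: (A-λI) row 1 is [7, 0], so an eigenvector is (0, 1).
General solution: C_1e^(5t)(1,-2) + C_2e^(-2t)(0,1).

p(t) = C_1e^(5t), q(t) = -2C_1e^(5t) + C_2e^(-2t)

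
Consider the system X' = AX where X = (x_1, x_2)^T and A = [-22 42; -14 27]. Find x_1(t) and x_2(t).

x_1(t) = -2C_1e^(-t) + 3C_2e^(6t), x_2(t) = -C_1e^(-t) + 2C_2e^(6t)

Coefficient matrix A = [[-22, 42], [-14, 27]].
Characteristic polynomial det(A - λI) = λ^2 - 5λ - 6 = 0.
Eigenvalues λ = -1, 6.
For λ=-1: (A-λI) row 1 is [-21, 42], so an eigenvector is (-2, -1).
For λ=6: (A-λI) row 1 is [-28, 42], so an eigenvector is (3, 2).
General solution: C_1e^(-t)(-2,-1) + C_2e^(6t)(3,2).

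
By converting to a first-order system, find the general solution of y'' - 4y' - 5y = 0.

Let x_1 = y, x_2 = y'. Then x_1' = x_2 and x_2' = 5x_1 + 4x_2.
A = [[0,1],[5,4]]; det(A-λI) = λ^2 - 4λ - 5.
Eigenvalues λ = -1, 5 with eigenvectors (1,-1), (1,5).

y(t) = C_1e^(-t) + C_2e^(5t)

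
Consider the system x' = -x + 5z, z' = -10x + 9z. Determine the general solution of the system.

x(t) = -K_1e^(4t)cos(5t) - K_2e^(4t)sin(5t), z(t) = K_1e^(4t)sin(5t) - K_1e^(4t)cos(5t) - K_2e^(4t)sin(5t) - K_2e^(4t)cos(5t)

Coefficient matrix A = [[-1, 5], [-10, 9]].
Characteristic polynomial det(A - λI) = λ^2 - 8λ + 41 = 0.
Eigenvalues λ = 4 ± 5i (complex conjugate pair).
For λ=4+5i: an eigenvector is (-1,-1) - i(0,1) = (-1, -1 - i).
A real fundamental pair from Re and Im of e^((4+5i)t)v: X_1 = e^(4t)(cos(5t)·(-1,-1) + sin(5t)·(0,1)), X_2 = e^(4t)(sin(5t)·(-1,-1) - cos(5t)·(0,1)).
General solution: K_1X_1 + K_2X_2.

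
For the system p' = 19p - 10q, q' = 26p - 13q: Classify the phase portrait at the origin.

unstable spiral

A = [[19,-10],[26,-13]]; det(A-λI) = λ^2 - 6λ + 13.
λ = 3 ± 2i: positive real part.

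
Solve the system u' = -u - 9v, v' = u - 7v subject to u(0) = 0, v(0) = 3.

Coefficient matrix A = [[-1, -9], [1, -7]].
Characteristic polynomial det(A - λI) = λ^2 + 8λ + 16 = 0.
Single eigenvalue λ = -4 with algebraic multiplicity 2.
Eigenvector v = (3,1); generalized eigenvector w with (A-λI)w=v is (1,0).
General solution: e^(-4t)[K_1·v + K_2·(t·v + w)].
Applying u(0)=0, v(0)=3 gives K_1=3, K_2=-9.

u(t) = -27te^(-4t), v(t) = -9te^(-4t) + 3e^(-4t)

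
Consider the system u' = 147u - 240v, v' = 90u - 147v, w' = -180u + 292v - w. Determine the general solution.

u(t) = -8C_1e^(-3t) + 5C_2e^(3t), v(t) = -5C_1e^(-3t) + 3C_2e^(3t), w(t) = 10C_1e^(-3t) - 6C_2e^(3t) + C_3e^(-t)

Coefficient matrix A = [[147, -240, 0], [90, -147, 0], [-180, 292, -1]].
det(A - λI) = 0 gives eigenvalues λ = -3, 3, -1.
For λ=-3: eigenvector (-8,-5,10).
For λ=3: eigenvector (5,3,-6).
For λ=-1: eigenvector (0,0,1).
General solution: C_1e^(-3t)(-8,-5,10) + C_2e^(3t)(5,3,-6) + C_3e^(-t)(0,0,1).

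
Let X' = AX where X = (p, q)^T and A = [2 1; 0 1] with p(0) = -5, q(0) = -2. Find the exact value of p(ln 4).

A = [[2,1],[0,1]]; eigenvalues λ = 1, 2.
Eigenvectors: (1,-1) for λ=1, (-1,0) for λ=2.
From the initial condition, c_1 = 2, c_2 = 7.
p(ln 4) = (2)(4^1)(1) + (7)(4^2)(-1) = -104.

-104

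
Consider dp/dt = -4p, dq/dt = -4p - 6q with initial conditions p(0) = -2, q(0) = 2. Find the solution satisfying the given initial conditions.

p(t) = -2e^(-4t), q(t) = 4e^(-4t) - 2e^(-6t)

Coefficient matrix A = [[-4, 0], [-4, -6]].
Characteristic polynomial det(A - λI) = λ^2 + 10λ + 24 = 0.
Eigenvalues λ = -6, -4.
For λ=-6: (A-λI) row 1 is [2, 0], so an eigenvector is (0, 1).
For λ=-4: (A-λI) row 2 is [-4, -2], so an eigenvector is (1, -2).
General solution: c_1e^(-6t)(0,1) + c_2e^(-4t)(1,-2).
Applying p(0)=-2, q(0)=2 gives c_1=-2, c_2=-2.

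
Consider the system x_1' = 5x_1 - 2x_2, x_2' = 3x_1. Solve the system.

Coefficient matrix A = [[5, -2], [3, 0]].
Characteristic polynomial det(A - λI) = λ^2 - 5λ + 6 = 0.
Eigenvalues λ = 3, 2.
For λ=3: (A-λI) row 1 is [2, -2], so an eigenvector is (-1, -1).
For λ=2: (A-λI) row 1 is [3, -2], so an eigenvector is (2, 3).
General solution: C_1e^(3t)(-1,-1) + C_2e^(2t)(2,3).

x_1(t) = -C_1e^(3t) + 2C_2e^(2t), x_2(t) = -C_1e^(3t) + 3C_2e^(2t)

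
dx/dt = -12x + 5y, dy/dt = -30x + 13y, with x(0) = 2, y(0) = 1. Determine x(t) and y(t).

x(t) = -3e^(3t) + 5e^(-2t), y(t) = -9e^(3t) + 10e^(-2t)

Coefficient matrix A = [[-12, 5], [-30, 13]].
Characteristic polynomial det(A - λI) = λ^2 - λ - 6 = 0.
Eigenvalues λ = -2, 3.
For λ=-2: (A-λI) row 1 is [-10, 5], so an eigenvector is (-1, -2).
For λ=3: (A-λI) row 1 is [-15, 5], so an eigenvector is (-1, -3).
General solution: c_1e^(-2t)(-1,-2) + c_2e^(3t)(-1,-3).
Applying x(0)=2, y(0)=1 gives c_1=-5, c_2=3.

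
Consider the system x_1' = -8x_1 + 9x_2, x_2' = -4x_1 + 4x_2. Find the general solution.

x_1(t) = -3C_1e^(-2t) - 3C_2te^(-2t) + 2C_2e^(-2t), x_2(t) = -2C_1e^(-2t) - 2C_2te^(-2t) + C_2e^(-2t)

Coefficient matrix A = [[-8, 9], [-4, 4]].
Characteristic polynomial det(A - λI) = λ^2 + 4λ + 4 = 0.
Single eigenvalue λ = -2 with algebraic multiplicity 2.
Eigenvector v = (-3,-2); generalized eigenvector w with (A-λI)w=v is (2,1).
General solution: e^(-2t)[C_1·v + C_2·(t·v + w)].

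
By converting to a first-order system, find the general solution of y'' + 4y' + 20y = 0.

Let x_1 = y, x_2 = y'. Then x_1' = x_2 and x_2' = -20x_1 - 4x_2.
A = [[0,1],[-20,-4]]; det(A-λI) = λ^2 + 4λ + 20.
Eigenvalues λ = -2 ± 4i.

y(t) = c_1e^(-2t)cos(4t) + c_2e^(-2t)sin(4t)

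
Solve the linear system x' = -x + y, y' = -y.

Coefficient matrix A = [[-1, 1], [0, -1]].
Characteristic polynomial det(A - λI) = λ^2 + 2λ + 1 = 0.
Single eigenvalue λ = -1 with algebraic multiplicity 2.
Eigenvector v = (-1,0); generalized eigenvector w with (A-λI)w=v is (1,-1).
General solution: e^(-t)[C_1·v + C_2·(t·v + w)].

x(t) = -C_1e^(-t) - C_2te^(-t) + C_2e^(-t), y(t) = -C_2e^(-t)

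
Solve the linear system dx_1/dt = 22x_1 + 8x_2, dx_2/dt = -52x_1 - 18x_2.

Coefficient matrix A = [[22, 8], [-52, -18]].
Characteristic polynomial det(A - λI) = λ^2 - 4λ + 20 = 0.
Eigenvalues λ = 2 ± 4i (complex conjugate pair).
For λ=2+4i: an eigenvector is (1,-2) - i(1,-3) = (1 - i, -2 + 3i).
A real fundamental pair from Re and Im of e^((2+4i)t)v: X_1 = e^(2t)(cos(4t)·(1,-2) + sin(4t)·(1,-3)), X_2 = e^(2t)(sin(4t)·(1,-2) - cos(4t)·(1,-3)).
General solution: K_1X_1 + K_2X_2.

x_1(t) = K_1e^(2t)sin(4t) + K_1e^(2t)cos(4t) + K_2e^(2t)sin(4t) - K_2e^(2t)cos(4t), x_2(t) = -3K_1e^(2t)sin(4t) - 2K_1e^(2t)cos(4t) - 2K_2e^(2t)sin(4t) + 3K_2e^(2t)cos(4t)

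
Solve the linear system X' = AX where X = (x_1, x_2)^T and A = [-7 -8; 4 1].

Coefficient matrix A = [[-7, -8], [4, 1]].
Characteristic polynomial det(A - λI) = λ^2 + 6λ + 25 = 0.
Eigenvalues λ = -3 ± 4i (complex conjugate pair).
For λ=-3+4i: an eigenvector is (1,-1) - i(1,0) = (1 - i, -1).
A real fundamental pair from Re and Im of e^((-3+4i)t)v: X_1 = e^(-3t)(cos(4t)·(1,-1) + sin(4t)·(1,0)), X_2 = e^(-3t)(sin(4t)·(1,-1) - cos(4t)·(1,0)).
General solution: K_1X_1 + K_2X_2.

x_1(t) = K_1e^(-3t)sin(4t) + K_1e^(-3t)cos(4t) + K_2e^(-3t)sin(4t) - K_2e^(-3t)cos(4t), x_2(t) = -K_1e^(-3t)cos(4t) - K_2e^(-3t)sin(4t)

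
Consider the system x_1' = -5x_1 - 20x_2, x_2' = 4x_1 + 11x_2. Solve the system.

x_1(t) = K_1e^(3t)sin(4t) + 2K_1e^(3t)cos(4t) + 2K_2e^(3t)sin(4t) - K_2e^(3t)cos(4t), x_2(t) = -K_1e^(3t)cos(4t) - K_2e^(3t)sin(4t)

Coefficient matrix A = [[-5, -20], [4, 11]].
Characteristic polynomial det(A - λI) = λ^2 - 6λ + 25 = 0.
Eigenvalues λ = 3 ± 4i (complex conjugate pair).
For λ=3+4i: an eigenvector is (2,-1) - i(1,0) = (2 - i, -1).
A real fundamental pair from Re and Im of e^((3+4i)t)v: X_1 = e^(3t)(cos(4t)·(2,-1) + sin(4t)·(1,0)), X_2 = e^(3t)(sin(4t)·(2,-1) - cos(4t)·(1,0)).
General solution: K_1X_1 + K_2X_2.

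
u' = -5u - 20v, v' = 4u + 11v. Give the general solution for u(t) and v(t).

Coefficient matrix A = [[-5, -20], [4, 11]].
Characteristic polynomial det(A - λI) = λ^2 - 6λ + 25 = 0.
Eigenvalues λ = 3 ± 4i (complex conjugate pair).
For λ=3+4i: an eigenvector is (-2,1) - i(-1,0) = (-2 + i, 1).
A real fundamental pair from Re and Im of e^((3+4i)t)v: X_1 = e^(3t)(cos(4t)·(-2,1) + sin(4t)·(-1,0)), X_2 = e^(3t)(sin(4t)·(-2,1) - cos(4t)·(-1,0)).
General solution: c_1X_1 + c_2X_2.

u(t) = -c_1e^(3t)sin(4t) - 2c_1e^(3t)cos(4t) - 2c_2e^(3t)sin(4t) + c_2e^(3t)cos(4t), v(t) = c_1e^(3t)cos(4t) + c_2e^(3t)sin(4t)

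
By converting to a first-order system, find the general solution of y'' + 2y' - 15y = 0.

Let x_1 = y, x_2 = y'. Then x_1' = x_2 and x_2' = 15x_1 - 2x_2.
A = [[0,1],[15,-2]]; det(A-λI) = λ^2 + 2λ - 15.
Eigenvalues λ = 3, -5 with eigenvectors (1,3), (1,-5).

y(t) = c_1e^(3t) + c_2e^(-5t)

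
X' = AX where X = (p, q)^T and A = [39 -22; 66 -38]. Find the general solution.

p(t) = -c_1e^(-5t) - 2c_2e^(6t), q(t) = -2c_1e^(-5t) - 3c_2e^(6t)

Coefficient matrix A = [[39, -22], [66, -38]].
Characteristic polynomial det(A - λI) = λ^2 - λ - 30 = 0.
Eigenvalues λ = -5, 6.
For λ=-5: (A-λI) row 1 is [44, -22], so an eigenvector is (-1, -2).
For λ=6: (A-λI) row 1 is [33, -22], so an eigenvector is (-2, -3).
General solution: c_1e^(-5t)(-1,-2) + c_2e^(6t)(-2,-3).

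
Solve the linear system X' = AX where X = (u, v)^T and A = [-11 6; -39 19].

Coefficient matrix A = [[-11, 6], [-39, 19]].
Characteristic polynomial det(A - λI) = λ^2 - 8λ + 25 = 0.
Eigenvalues λ = 4 ± 3i (complex conjugate pair).
For λ=4+3i: an eigenvector is (-1,-3) - i(-1,-2) = (-1 + i, -3 + 2i).
A real fundamental pair from Re and Im of e^((4+3i)t)v: X_1 = e^(4t)(cos(3t)·(-1,-3) + sin(3t)·(-1,-2)), X_2 = e^(4t)(sin(3t)·(-1,-3) - cos(3t)·(-1,-2)).
General solution: C_1X_1 + C_2X_2.

u(t) = -C_1e^(4t)sin(3t) - C_1e^(4t)cos(3t) - C_2e^(4t)sin(3t) + C_2e^(4t)cos(3t), v(t) = -2C_1e^(4t)sin(3t) - 3C_1e^(4t)cos(3t) - 3C_2e^(4t)sin(3t) + 2C_2e^(4t)cos(3t)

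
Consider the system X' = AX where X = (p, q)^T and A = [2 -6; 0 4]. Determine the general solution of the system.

p(t) = -3c_1e^(4t) - c_2e^(2t), q(t) = c_1e^(4t)

Coefficient matrix A = [[2, -6], [0, 4]].
Characteristic polynomial det(A - λI) = λ^2 - 6λ + 8 = 0.
Eigenvalues λ = 4, 2.
For λ=4: (A-λI) row 1 is [-2, -6], so an eigenvector is (-3, 1).
For λ=2: (A-λI) row 1 is [0, -6], so an eigenvector is (-1, 0).
General solution: c_1e^(4t)(-3,1) + c_2e^(2t)(-1,0).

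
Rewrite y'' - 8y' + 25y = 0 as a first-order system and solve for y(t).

y(t) = K_1e^(4t)cos(3t) + K_2e^(4t)sin(3t)

Let x_1 = y, x_2 = y'. Then x_1' = x_2 and x_2' = -25x_1 + 8x_2.
A = [[0,1],[-25,8]]; det(A-λI) = λ^2 - 8λ + 25.
Eigenvalues λ = 4 ± 3i.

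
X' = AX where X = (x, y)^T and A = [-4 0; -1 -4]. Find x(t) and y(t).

x(t) = C_2e^(-4t), y(t) = -C_1e^(-4t) - C_2te^(-4t) - C_2e^(-4t)

Coefficient matrix A = [[-4, 0], [-1, -4]].
Characteristic polynomial det(A - λI) = λ^2 + 8λ + 16 = 0.
Single eigenvalue λ = -4 with algebraic multiplicity 2.
Eigenvector v = (0,-1); generalized eigenvector w with (A-λI)w=v is (1,-1).
General solution: e^(-4t)[C_1·v + C_2·(t·v + w)].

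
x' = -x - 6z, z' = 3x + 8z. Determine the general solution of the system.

x(t) = 2c_1e^(2t) + c_2e^(5t), z(t) = -c_1e^(2t) - c_2e^(5t)

Coefficient matrix A = [[-1, -6], [3, 8]].
Characteristic polynomial det(A - λI) = λ^2 - 7λ + 10 = 0.
Eigenvalues λ = 2, 5.
For λ=2: (A-λI) row 1 is [-3, -6], so an eigenvector is (2, -1).
For λ=5: (A-λI) row 1 is [-6, -6], so an eigenvector is (1, -1).
General solution: c_1e^(2t)(2,-1) + c_2e^(5t)(1,-1).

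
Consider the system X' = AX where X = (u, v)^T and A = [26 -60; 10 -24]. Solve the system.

Coefficient matrix A = [[26, -60], [10, -24]].
Characteristic polynomial det(A - λI) = λ^2 - 2λ - 24 = 0.
Eigenvalues λ = -4, 6.
For λ=-4: (A-λI) row 1 is [30, -60], so an eigenvector is (-2, -1).
For λ=6: (A-λI) row 1 is [20, -60], so an eigenvector is (-3, -1).
General solution: C_1e^(-4t)(-2,-1) + C_2e^(6t)(-3,-1).

u(t) = -2C_1e^(-4t) - 3C_2e^(6t), v(t) = -C_1e^(-4t) - C_2e^(6t)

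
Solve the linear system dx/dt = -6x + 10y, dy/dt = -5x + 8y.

Coefficient matrix A = [[-6, 10], [-5, 8]].
Characteristic polynomial det(A - λI) = λ^2 - 2λ + 2 = 0.
Eigenvalues λ = 1 ± i (complex conjugate pair).
For λ=1+i: an eigenvector is (-1,-1) - i(-3,-2) = (-1 + 3i, -1 + 2i).
A real fundamental pair from Re and Im of e^((1+i)t)v: X_1 = e^(t)(cos(t)·(-1,-1) + sin(t)·(-3,-2)), X_2 = e^(t)(sin(t)·(-1,-1) - cos(t)·(-3,-2)).
General solution: c_1X_1 + c_2X_2.

x(t) = -3c_1e^(t)sin(t) - c_1e^(t)cos(t) - c_2e^(t)sin(t) + 3c_2e^(t)cos(t), y(t) = -2c_1e^(t)sin(t) - c_1e^(t)cos(t) - c_2e^(t)sin(t) + 2c_2e^(t)cos(t)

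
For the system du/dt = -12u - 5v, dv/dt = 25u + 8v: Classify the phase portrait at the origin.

A = [[-12,-5],[25,8]]; det(A-λI) = λ^2 + 4λ + 29.
λ = -2 ± 5i: negative real part.

stable spiral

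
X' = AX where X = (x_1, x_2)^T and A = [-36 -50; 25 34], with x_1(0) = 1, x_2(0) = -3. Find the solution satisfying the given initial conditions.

Coefficient matrix A = [[-36, -50], [25, 34]].
Characteristic polynomial det(A - λI) = λ^2 + 2λ + 26 = 0.
Eigenvalues λ = -1 ± 5i (complex conjugate pair).
For λ=-1+5i: an eigenvector is (-3,2) - i(1,-1) = (-3 - i, 2 + i).
A real fundamental pair from Re and Im of e^((-1+5i)t)v: X_1 = e^(-t)(cos(5t)·(-3,2) + sin(5t)·(1,-1)), X_2 = e^(-t)(sin(5t)·(-3,2) - cos(5t)·(1,-1)).
General solution: c_1X_1 + c_2X_2.
Applying x_1(0)=1, x_2(0)=-3 gives c_1=2, c_2=-7.

x_1(t) = 23e^(-t)sin(5t) + e^(-t)cos(5t), x_2(t) = -16e^(-t)sin(5t) - 3e^(-t)cos(5t)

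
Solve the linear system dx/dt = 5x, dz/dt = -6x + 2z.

Coefficient matrix A = [[5, 0], [-6, 2]].
Characteristic polynomial det(A - λI) = λ^2 - 7λ + 10 = 0.
Eigenvalues λ = 5, 2.
For λ=5: (A-λI) row 2 is [-6, -3], so an eigenvector is (-1, 2).
For λ=2: (A-λI) row 1 is [3, 0], so an eigenvector is (0, 1).
General solution: c_1e^(5t)(-1,2) + c_2e^(2t)(0,1).

x(t) = -c_1e^(5t), z(t) = 2c_1e^(5t) + c_2e^(2t)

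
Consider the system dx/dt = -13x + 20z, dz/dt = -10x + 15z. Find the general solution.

x(t) = -3c_1e^(t)sin(2t) - c_1e^(t)cos(2t) - c_2e^(t)sin(2t) + 3c_2e^(t)cos(2t), z(t) = -2c_1e^(t)sin(2t) - c_1e^(t)cos(2t) - c_2e^(t)sin(2t) + 2c_2e^(t)cos(2t)

Coefficient matrix A = [[-13, 20], [-10, 15]].
Characteristic polynomial det(A - λI) = λ^2 - 2λ + 5 = 0.
Eigenvalues λ = 1 ± 2i (complex conjugate pair).
For λ=1+2i: an eigenvector is (-1,-1) - i(-3,-2) = (-1 + 3i, -1 + 2i).
A real fundamental pair from Re and Im of e^((1+2i)t)v: X_1 = e^(t)(cos(2t)·(-1,-1) + sin(2t)·(-3,-2)), X_2 = e^(t)(sin(2t)·(-1,-1) - cos(2t)·(-3,-2)).
General solution: c_1X_1 + c_2X_2.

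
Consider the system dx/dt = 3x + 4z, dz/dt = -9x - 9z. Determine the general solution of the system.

x(t) = 2C_1e^(-3t) + 2C_2te^(-3t) - C_2e^(-3t), z(t) = -3C_1e^(-3t) - 3C_2te^(-3t) + 2C_2e^(-3t)

Coefficient matrix A = [[3, 4], [-9, -9]].
Characteristic polynomial det(A - λI) = λ^2 + 6λ + 9 = 0.
Single eigenvalue λ = -3 with algebraic multiplicity 2.
Eigenvector v = (2,-3); generalized eigenvector w with (A-λI)w=v is (-1,2).
General solution: e^(-3t)[C_1·v + C_2·(t·v + w)].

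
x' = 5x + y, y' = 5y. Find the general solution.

Coefficient matrix A = [[5, 1], [0, 5]].
Characteristic polynomial det(A - λI) = λ^2 - 10λ + 25 = 0.
Single eigenvalue λ = 5 with algebraic multiplicity 2.
Eigenvector v = (-1,0); generalized eigenvector w with (A-λI)w=v is (3,-1).
General solution: e^(5t)[K_1·v + K_2·(t·v + w)].

x(t) = -K_1e^(5t) - K_2te^(5t) + 3K_2e^(5t), y(t) = -K_2e^(5t)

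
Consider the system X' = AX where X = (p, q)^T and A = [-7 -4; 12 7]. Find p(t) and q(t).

p(t) = -2c_1e^(-t) + c_2e^(t), q(t) = 3c_1e^(-t) - 2c_2e^(t)

Coefficient matrix A = [[-7, -4], [12, 7]].
Characteristic polynomial det(A - λI) = λ^2 - 1 = 0.
Eigenvalues λ = -1, 1.
For λ=-1: (A-λI) row 1 is [-6, -4], so an eigenvector is (-2, 3).
For λ=1: (A-λI) row 1 is [-8, -4], so an eigenvector is (1, -2).
General solution: c_1e^(-t)(-2,3) + c_2e^(t)(1,-2).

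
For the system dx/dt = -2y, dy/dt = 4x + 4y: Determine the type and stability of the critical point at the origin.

A = [[0,-2],[4,4]]; det(A-λI) = λ^2 - 4λ + 8.
λ = 2 ± 2i: positive real part.

unstable spiral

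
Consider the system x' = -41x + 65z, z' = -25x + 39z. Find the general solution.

Coefficient matrix A = [[-41, 65], [-25, 39]].
Characteristic polynomial det(A - λI) = λ^2 + 2λ + 26 = 0.
Eigenvalues λ = -1 ± 5i (complex conjugate pair).
For λ=-1+5i: an eigenvector is (2,1) - i(-3,-2) = (2 + 3i, 1 + 2i).
A real fundamental pair from Re and Im of e^((-1+5i)t)v: X_1 = e^(-t)(cos(5t)·(2,1) + sin(5t)·(-3,-2)), X_2 = e^(-t)(sin(5t)·(2,1) - cos(5t)·(-3,-2)).
General solution: c_1X_1 + c_2X_2.

x(t) = -3c_1e^(-t)sin(5t) + 2c_1e^(-t)cos(5t) + 2c_2e^(-t)sin(5t) + 3c_2e^(-t)cos(5t), z(t) = -2c_1e^(-t)sin(5t) + c_1e^(-t)cos(5t) + c_2e^(-t)sin(5t) + 2c_2e^(-t)cos(5t)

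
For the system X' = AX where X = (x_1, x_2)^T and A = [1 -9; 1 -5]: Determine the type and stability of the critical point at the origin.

stable improper node

A = [[1,-9],[1,-5]]; det(A-λI) = λ^2 + 4λ + 4.
repeated λ = -2 with a single eigenvector.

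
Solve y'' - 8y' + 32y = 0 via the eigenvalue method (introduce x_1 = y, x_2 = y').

Let x_1 = y, x_2 = y'. Then x_1' = x_2 and x_2' = -32x_1 + 8x_2.
A = [[0,1],[-32,8]]; det(A-λI) = λ^2 - 8λ + 32.
Eigenvalues λ = 4 ± 4i.

y(t) = C_1e^(4t)cos(4t) + C_2e^(4t)sin(4t)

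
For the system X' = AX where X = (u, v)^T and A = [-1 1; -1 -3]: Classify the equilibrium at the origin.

A = [[-1,1],[-1,-3]]; det(A-λI) = λ^2 + 4λ + 4.
repeated λ = -2 with a single eigenvector.

stable improper node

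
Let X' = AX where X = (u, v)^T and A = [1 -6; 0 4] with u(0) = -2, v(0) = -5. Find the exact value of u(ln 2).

136

A = [[1,-6],[0,4]]; eigenvalues λ = 1, 4.
Eigenvectors: (-1,0) for λ=1, (2,-1) for λ=4.
From the initial condition, c_1 = 12, c_2 = 5.
u(ln 2) = (12)(2^1)(-1) + (5)(2^4)(2) = 136.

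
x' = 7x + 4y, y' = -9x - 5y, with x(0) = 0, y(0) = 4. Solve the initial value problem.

x(t) = 16te^(t), y(t) = -24te^(t) + 4e^(t)

Coefficient matrix A = [[7, 4], [-9, -5]].
Characteristic polynomial det(A - λI) = λ^2 - 2λ + 1 = 0.
Single eigenvalue λ = 1 with algebraic multiplicity 2.
Eigenvector v = (2,-3); generalized eigenvector w with (A-λI)w=v is (-1,2).
General solution: e^(t)[c_1·v + c_2·(t·v + w)].
Applying x(0)=0, y(0)=4 gives c_1=4, c_2=8.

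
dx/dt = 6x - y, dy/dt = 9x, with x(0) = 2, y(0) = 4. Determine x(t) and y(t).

Coefficient matrix A = [[6, -1], [9, 0]].
Characteristic polynomial det(A - λI) = λ^2 - 6λ + 9 = 0.
Single eigenvalue λ = 3 with algebraic multiplicity 2.
Eigenvector v = (1,3); generalized eigenvector w with (A-λI)w=v is (1,2).
General solution: e^(3t)[K_1·v + K_2·(t·v + w)].
Applying x(0)=2, y(0)=4 gives K_1=0, K_2=2.

x(t) = 2te^(3t) + 2e^(3t), y(t) = 6te^(3t) + 4e^(3t)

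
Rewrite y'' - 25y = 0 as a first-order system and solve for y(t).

y(t) = c_1e^(-5t) + c_2e^(5t)

Let x_1 = y, x_2 = y'. Then x_1' = x_2 and x_2' = 25x_1.
A = [[0,1],[25,0]]; det(A-λI) = λ^2 - 25.
Eigenvalues λ = -5, 5 with eigenvectors (1,-5), (1,5).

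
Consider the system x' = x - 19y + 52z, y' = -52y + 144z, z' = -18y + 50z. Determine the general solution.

x(t) = C_1e^(t) + C_2e^(-4t) + 4C_3e^(2t), y(t) = 3C_2e^(-4t) + 8C_3e^(2t), z(t) = C_2e^(-4t) + 3C_3e^(2t)

Coefficient matrix A = [[1, -19, 52], [0, -52, 144], [0, -18, 50]].
det(A - λI) = 0 gives eigenvalues λ = 1, -4, 2.
For λ=1: eigenvector (1,0,0).
For λ=-4: eigenvector (1,3,1).
For λ=2: eigenvector (4,8,3).
General solution: C_1e^(t)(1,0,0) + C_2e^(-4t)(1,3,1) + C_3e^(2t)(4,8,3).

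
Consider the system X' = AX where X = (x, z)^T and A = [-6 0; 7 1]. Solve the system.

x(t) = c_2e^(-6t), z(t) = -c_1e^(t) - c_2e^(-6t)

Coefficient matrix A = [[-6, 0], [7, 1]].
Characteristic polynomial det(A - λI) = λ^2 + 5λ - 6 = 0.
Eigenvalues λ = 1, -6.
For λ=1: (A-λI) row 1 is [-7, 0], so an eigenvector is (0, -1).
For λ=-6: (A-λI) row 2 is [7, 7], so an eigenvector is (1, -1).
General solution: c_1e^(t)(0,-1) + c_2e^(-6t)(1,-1).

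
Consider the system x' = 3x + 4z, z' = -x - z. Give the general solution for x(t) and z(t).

Coefficient matrix A = [[3, 4], [-1, -1]].
Characteristic polynomial det(A - λI) = λ^2 - 2λ + 1 = 0.
Single eigenvalue λ = 1 with algebraic multiplicity 2.
Eigenvector v = (2,-1); generalized eigenvector w with (A-λI)w=v is (-1,1).
General solution: e^(t)[c_1·v + c_2·(t·v + w)].

x(t) = 2c_1e^(t) + 2c_2te^(t) - c_2e^(t), z(t) = -c_1e^(t) - c_2te^(t) + c_2e^(t)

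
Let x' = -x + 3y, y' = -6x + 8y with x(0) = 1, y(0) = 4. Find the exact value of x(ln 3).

A = [[-1,3],[-6,8]]; eigenvalues λ = 5, 2.
Eigenvectors: (-1,-2) for λ=5, (1,1) for λ=2.
From the initial condition, c_1 = -3, c_2 = -2.
x(ln 3) = (-3)(3^5)(-1) + (-2)(3^2)(1) = 711.

711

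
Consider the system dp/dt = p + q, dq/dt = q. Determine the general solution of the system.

p(t) = -c_1e^(t) - c_2te^(t) + 2c_2e^(t), q(t) = -c_2e^(t)

Coefficient matrix A = [[1, 1], [0, 1]].
Characteristic polynomial det(A - λI) = λ^2 - 2λ + 1 = 0.
Single eigenvalue λ = 1 with algebraic multiplicity 2.
Eigenvector v = (-1,0); generalized eigenvector w with (A-λI)w=v is (2,-1).
General solution: e^(t)[c_1·v + c_2·(t·v + w)].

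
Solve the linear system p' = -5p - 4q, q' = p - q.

p(t) = -2c_1e^(-3t) - 2c_2te^(-3t) - 3c_2e^(-3t), q(t) = c_1e^(-3t) + c_2te^(-3t) + 2c_2e^(-3t)

Coefficient matrix A = [[-5, -4], [1, -1]].
Characteristic polynomial det(A - λI) = λ^2 + 6λ + 9 = 0.
Single eigenvalue λ = -3 with algebraic multiplicity 2.
Eigenvector v = (-2,1); generalized eigenvector w with (A-λI)w=v is (-3,2).
General solution: e^(-3t)[c_1·v + c_2·(t·v + w)].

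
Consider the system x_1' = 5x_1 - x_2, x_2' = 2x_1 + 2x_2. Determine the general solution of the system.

Coefficient matrix A = [[5, -1], [2, 2]].
Characteristic polynomial det(A - λI) = λ^2 - 7λ + 12 = 0.
Eigenvalues λ = 3, 4.
For λ=3: (A-λI) row 1 is [2, -1], so an eigenvector is (-1, -2).
For λ=4: (A-λI) row 1 is [1, -1], so an eigenvector is (-1, -1).
General solution: K_1e^(3t)(-1,-2) + K_2e^(4t)(-1,-1).

x_1(t) = -K_1e^(3t) - K_2e^(4t), x_2(t) = -2K_1e^(3t) - K_2e^(4t)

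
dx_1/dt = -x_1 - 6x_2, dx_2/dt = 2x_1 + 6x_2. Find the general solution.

Coefficient matrix A = [[-1, -6], [2, 6]].
Characteristic polynomial det(A - λI) = λ^2 - 5λ + 6 = 0.
Eigenvalues λ = 2, 3.
For λ=2: (A-λI) row 1 is [-3, -6], so an eigenvector is (2, -1).
For λ=3: (A-λI) row 1 is [-4, -6], so an eigenvector is (-3, 2).
General solution: c_1e^(2t)(2,-1) + c_2e^(3t)(-3,2).

x_1(t) = 2c_1e^(2t) - 3c_2e^(3t), x_2(t) = -c_1e^(2t) + 2c_2e^(3t)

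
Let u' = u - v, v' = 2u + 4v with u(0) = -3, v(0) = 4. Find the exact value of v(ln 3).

72

A = [[1,-1],[2,4]]; eigenvalues λ = 2, 3.
Eigenvectors: (-1,1) for λ=2, (-1,2) for λ=3.
From the initial condition, c_1 = 2, c_2 = 1.
v(ln 3) = (2)(3^2)(1) + (1)(3^3)(2) = 72.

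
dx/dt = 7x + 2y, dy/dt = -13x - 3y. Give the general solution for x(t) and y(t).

x(t) = C_1e^(2t)sin(t) - C_1e^(2t)cos(t) - C_2e^(2t)sin(t) - C_2e^(2t)cos(t), y(t) = -2C_1e^(2t)sin(t) + 3C_1e^(2t)cos(t) + 3C_2e^(2t)sin(t) + 2C_2e^(2t)cos(t)

Coefficient matrix A = [[7, 2], [-13, -3]].
Characteristic polynomial det(A - λI) = λ^2 - 4λ + 5 = 0.
Eigenvalues λ = 2 ± i (complex conjugate pair).
For λ=2+i: an eigenvector is (-1,3) - i(1,-2) = (-1 - i, 3 + 2i).
A real fundamental pair from Re and Im of e^((2+i)t)v: X_1 = e^(2t)(cos(t)·(-1,3) + sin(t)·(1,-2)), X_2 = e^(2t)(sin(t)·(-1,3) - cos(t)·(1,-2)).
General solution: C_1X_1 + C_2X_2.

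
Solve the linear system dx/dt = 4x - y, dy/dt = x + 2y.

x(t) = -K_1e^(3t) - K_2te^(3t) - 2K_2e^(3t), y(t) = -K_1e^(3t) - K_2te^(3t) - K_2e^(3t)

Coefficient matrix A = [[4, -1], [1, 2]].
Characteristic polynomial det(A - λI) = λ^2 - 6λ + 9 = 0.
Single eigenvalue λ = 3 with algebraic multiplicity 2.
Eigenvector v = (-1,-1); generalized eigenvector w with (A-λI)w=v is (-2,-1).
General solution: e^(3t)[K_1·v + K_2·(t·v + w)].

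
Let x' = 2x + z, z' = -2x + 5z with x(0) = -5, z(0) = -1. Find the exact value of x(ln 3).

81

A = [[2,1],[-2,5]]; eigenvalues λ = 4, 3.
Eigenvectors: (-1,-2) for λ=4, (-1,-1) for λ=3.
From the initial condition, c_1 = -4, c_2 = 9.
x(ln 3) = (-4)(3^4)(-1) + (9)(3^3)(-1) = 81.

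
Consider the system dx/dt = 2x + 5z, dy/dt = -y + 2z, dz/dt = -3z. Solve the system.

x(t) = C_1e^(2t) - C_2e^(-3t), y(t) = -C_2e^(-3t) + C_3e^(-t), z(t) = C_2e^(-3t)

Coefficient matrix A = [[2, 0, 5], [0, -1, 2], [0, 0, -3]].
det(A - λI) = 0 gives eigenvalues λ = 2, -3, -1.
For λ=2: eigenvector (1,0,0).
For λ=-3: eigenvector (-1,-1,1).
For λ=-1: eigenvector (0,1,0).
General solution: C_1e^(2t)(1,0,0) + C_2e^(-3t)(-1,-1,1) + C_3e^(-t)(0,1,0).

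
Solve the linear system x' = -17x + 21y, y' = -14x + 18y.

Coefficient matrix A = [[-17, 21], [-14, 18]].
Characteristic polynomial det(A - λI) = λ^2 - λ - 12 = 0.
Eigenvalues λ = -3, 4.
For λ=-3: (A-λI) row 1 is [-14, 21], so an eigenvector is (-3, -2).
For λ=4: (A-λI) row 1 is [-21, 21], so an eigenvector is (1, 1).
General solution: c_1e^(-3t)(-3,-2) + c_2e^(4t)(1,1).

x(t) = -3c_1e^(-3t) + c_2e^(4t), y(t) = -2c_1e^(-3t) + c_2e^(4t)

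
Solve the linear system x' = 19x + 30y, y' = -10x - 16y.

x(t) = 3c_1e^(-t) + 2c_2e^(4t), y(t) = -2c_1e^(-t) - c_2e^(4t)

Coefficient matrix A = [[19, 30], [-10, -16]].
Characteristic polynomial det(A - λI) = λ^2 - 3λ - 4 = 0.
Eigenvalues λ = -1, 4.
For λ=-1: (A-λI) row 1 is [20, 30], so an eigenvector is (3, -2).
For λ=4: (A-λI) row 1 is [15, 30], so an eigenvector is (2, -1).
General solution: c_1e^(-t)(3,-2) + c_2e^(4t)(2,-1).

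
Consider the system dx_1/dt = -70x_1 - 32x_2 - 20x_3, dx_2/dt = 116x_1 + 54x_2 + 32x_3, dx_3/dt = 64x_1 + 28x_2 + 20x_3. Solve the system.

Coefficient matrix A = [[-70, -32, -20], [116, 54, 32], [64, 28, 20]].
det(A - λI) = 0 gives eigenvalues λ = 2, -2, 4.
For λ=2: eigenvector (-1,1,2).
For λ=-2: eigenvector (2,-3,-2).
For λ=4: eigenvector (-2,4,1).
General solution: C_1e^(2t)(-1,1,2) + C_2e^(-2t)(2,-3,-2) + C_3e^(4t)(-2,4,1).

x_1(t) = -C_1e^(2t) + 2C_2e^(-2t) - 2C_3e^(4t), x_2(t) = C_1e^(2t) - 3C_2e^(-2t) + 4C_3e^(4t), x_3(t) = 2C_1e^(2t) - 2C_2e^(-2t) + C_3e^(4t)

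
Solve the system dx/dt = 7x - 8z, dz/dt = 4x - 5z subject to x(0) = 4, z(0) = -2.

Coefficient matrix A = [[7, -8], [4, -5]].
Characteristic polynomial det(A - λI) = λ^2 - 2λ - 3 = 0.
Eigenvalues λ = -1, 3.
For λ=-1: (A-λI) row 1 is [8, -8], so an eigenvector is (-1, -1).
For λ=3: (A-λI) row 1 is [4, -8], so an eigenvector is (2, 1).
General solution: K_1e^(-t)(-1,-1) + K_2e^(3t)(2,1).
Applying x(0)=4, z(0)=-2 gives K_1=8, K_2=6.

x(t) = 12e^(3t) - 8e^(-t), z(t) = 6e^(3t) - 8e^(-t)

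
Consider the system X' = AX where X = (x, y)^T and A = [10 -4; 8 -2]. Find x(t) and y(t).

Coefficient matrix A = [[10, -4], [8, -2]].
Characteristic polynomial det(A - λI) = λ^2 - 8λ + 12 = 0.
Eigenvalues λ = 6, 2.
For λ=6: (A-λI) row 1 is [4, -4], so an eigenvector is (-1, -1).
For λ=2: (A-λI) row 1 is [8, -4], so an eigenvector is (-1, -2).
General solution: c_1e^(6t)(-1,-1) + c_2e^(2t)(-1,-2).

x(t) = -c_1e^(6t) - c_2e^(2t), y(t) = -c_1e^(6t) - 2c_2e^(2t)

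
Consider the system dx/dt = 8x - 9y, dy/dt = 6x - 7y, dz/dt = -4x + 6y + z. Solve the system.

x(t) = c_1e^(-t) - 3c_2e^(2t), y(t) = c_1e^(-t) - 2c_2e^(2t), z(t) = -c_1e^(-t) + c_3e^(t)

Coefficient matrix A = [[8, -9, 0], [6, -7, 0], [-4, 6, 1]].
det(A - λI) = 0 gives eigenvalues λ = -1, 2, 1.
For λ=-1: eigenvector (1,1,-1).
For λ=2: eigenvector (-3,-2,0).
For λ=1: eigenvector (0,0,1).
General solution: c_1e^(-t)(1,1,-1) + c_2e^(2t)(-3,-2,0) + c_3e^(t)(0,0,1).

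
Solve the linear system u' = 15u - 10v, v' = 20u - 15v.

Coefficient matrix A = [[15, -10], [20, -15]].
Characteristic polynomial det(A - λI) = λ^2 - 25 = 0.
Eigenvalues λ = 5, -5.
For λ=5: (A-λI) row 1 is [10, -10], so an eigenvector is (-1, -1).
For λ=-5: (A-λI) row 1 is [20, -10], so an eigenvector is (-1, -2).
General solution: C_1e^(5t)(-1,-1) + C_2e^(-5t)(-1,-2).

u(t) = -C_1e^(5t) - C_2e^(-5t), v(t) = -C_1e^(5t) - 2C_2e^(-5t)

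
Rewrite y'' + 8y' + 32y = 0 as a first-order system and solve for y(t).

Let x_1 = y, x_2 = y'. Then x_1' = x_2 and x_2' = -32x_1 - 8x_2.
A = [[0,1],[-32,-8]]; det(A-λI) = λ^2 + 8λ + 32.
Eigenvalues λ = -4 ± 4i.

y(t) = c_1e^(-4t)cos(4t) + c_2e^(-4t)sin(4t)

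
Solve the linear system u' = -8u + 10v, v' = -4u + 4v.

u(t) = -2K_1e^(-2t)sin(2t) - K_1e^(-2t)cos(2t) - K_2e^(-2t)sin(2t) + 2K_2e^(-2t)cos(2t), v(t) = -K_1e^(-2t)sin(2t) - K_1e^(-2t)cos(2t) - K_2e^(-2t)sin(2t) + K_2e^(-2t)cos(2t)

Coefficient matrix A = [[-8, 10], [-4, 4]].
Characteristic polynomial det(A - λI) = λ^2 + 4λ + 8 = 0.
Eigenvalues λ = -2 ± 2i (complex conjugate pair).
For λ=-2+2i: an eigenvector is (-1,-1) - i(-2,-1) = (-1 + 2i, -1 + i).
A real fundamental pair from Re and Im of e^((-2+2i)t)v: X_1 = e^(-2t)(cos(2t)·(-1,-1) + sin(2t)·(-2,-1)), X_2 = e^(-2t)(sin(2t)·(-1,-1) - cos(2t)·(-2,-1)).
General solution: K_1X_1 + K_2X_2.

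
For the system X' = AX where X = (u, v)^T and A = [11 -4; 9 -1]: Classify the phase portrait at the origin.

A = [[11,-4],[9,-1]]; det(A-λI) = λ^2 - 10λ + 25.
repeated λ = 5 with a single eigenvector.

unstable improper node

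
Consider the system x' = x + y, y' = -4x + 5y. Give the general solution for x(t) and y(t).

x(t) = -C_1e^(3t) - C_2te^(3t) + C_2e^(3t), y(t) = -2C_1e^(3t) - 2C_2te^(3t) + C_2e^(3t)

Coefficient matrix A = [[1, 1], [-4, 5]].
Characteristic polynomial det(A - λI) = λ^2 - 6λ + 9 = 0.
Single eigenvalue λ = 3 with algebraic multiplicity 2.
Eigenvector v = (-1,-2); generalized eigenvector w with (A-λI)w=v is (1,1).
General solution: e^(3t)[C_1·v + C_2·(t·v + w)].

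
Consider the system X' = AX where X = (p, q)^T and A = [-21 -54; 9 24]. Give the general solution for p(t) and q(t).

Coefficient matrix A = [[-21, -54], [9, 24]].
Characteristic polynomial det(A - λI) = λ^2 - 3λ - 18 = 0.
Eigenvalues λ = -3, 6.
For λ=-3: (A-λI) row 1 is [-18, -54], so an eigenvector is (-3, 1).
For λ=6: (A-λI) row 1 is [-27, -54], so an eigenvector is (2, -1).
General solution: K_1e^(-3t)(-3,1) + K_2e^(6t)(2,-1).

p(t) = -3K_1e^(-3t) + 2K_2e^(6t), q(t) = K_1e^(-3t) - K_2e^(6t)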